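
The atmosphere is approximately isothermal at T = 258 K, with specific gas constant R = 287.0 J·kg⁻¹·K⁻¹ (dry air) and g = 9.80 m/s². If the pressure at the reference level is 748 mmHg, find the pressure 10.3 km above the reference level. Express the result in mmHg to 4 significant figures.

P ≈ 191.4 mmHg

Scale height: H = RT/g = 287.0 × 258 / 9.80 = 7555.7 m.
Barometric formula: P = P₀ exp(−z/H).
z/H = 10300/7555.7 = 1.3632; exp(−1.3632) = 0.25584.
P = 748 × 0.25584 = 191.37 mmHg.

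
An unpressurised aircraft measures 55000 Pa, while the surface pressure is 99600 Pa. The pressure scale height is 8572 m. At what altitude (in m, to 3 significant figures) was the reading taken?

z ≈ 5090 m

Invert the barometric formula: z = H ln(P₀/P).
P₀/P = 99600/55000 = 1.8109; ln(1.8109) = 0.59382.
z = 8572.0 × 0.59382 = 5090.2 m.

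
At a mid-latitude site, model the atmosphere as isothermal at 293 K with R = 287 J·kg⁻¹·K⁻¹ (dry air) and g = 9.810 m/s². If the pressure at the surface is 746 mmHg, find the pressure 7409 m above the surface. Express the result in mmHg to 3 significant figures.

Scale height: H = RT/g = 287 × 293 / 9.810 = 8572.0 m.
Barometric formula: P = P₀ exp(−z/H).
z/H = 7409.0/8572.0 = 0.86433; exp(−0.86433) = 0.42133.
P = 746 × 0.42133 = 314.31 mmHg.

P ≈ 314 mmHg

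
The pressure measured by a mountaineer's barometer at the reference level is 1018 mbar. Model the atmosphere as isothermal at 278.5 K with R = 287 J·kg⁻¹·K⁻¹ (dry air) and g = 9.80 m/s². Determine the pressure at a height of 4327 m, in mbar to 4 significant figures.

Scale height: H = RT/g = 287 × 278.5 / 9.80 = 8156.1 m.
Barometric formula: P = P₀ exp(−z/H).
z/H = 4327.0/8156.1 = 0.53052; exp(−0.53052) = 0.58830.
P = 1018 × 0.58830 = 598.89 mbar.

P ≈ 598.9 mbar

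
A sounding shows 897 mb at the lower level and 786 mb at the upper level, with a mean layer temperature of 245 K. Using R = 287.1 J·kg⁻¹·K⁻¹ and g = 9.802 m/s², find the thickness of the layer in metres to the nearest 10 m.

Δz ≈ 950 m

Hypsometric equation: Δz = (R T̄/g) ln(P₁/P₂).
R T̄/g = 287.1 × 245 / 9.802 = 7176.0 m.
ln(897/786) = ln(1.1412) = 0.13208.
Δz = 7176.0 × 0.13208 = 947.81 m.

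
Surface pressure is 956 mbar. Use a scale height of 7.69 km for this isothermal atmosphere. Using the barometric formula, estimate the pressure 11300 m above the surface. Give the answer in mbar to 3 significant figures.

Barometric formula: P = P₀ exp(−z/H).
z/H = 11300/7690.0 = 1.4694; exp(−1.4694) = 0.23006.
P = 956 × 0.23006 = 219.94 mbar.

P ≈ 220 mbar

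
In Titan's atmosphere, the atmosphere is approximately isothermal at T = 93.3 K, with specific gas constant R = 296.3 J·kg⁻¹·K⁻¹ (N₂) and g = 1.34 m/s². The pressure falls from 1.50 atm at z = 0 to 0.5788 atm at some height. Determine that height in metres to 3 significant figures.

z ≈ 19600 m

Scale height: H = RT/g = 296.3 × 93.3 / 1.34 = 20630 m.
Invert the barometric formula: z = H ln(P₀/P).
P₀/P = 1.50/0.5788 = 2.5916; ln(2.5916) = 0.95228.
z = 20630 × 0.95228 = 19646 m.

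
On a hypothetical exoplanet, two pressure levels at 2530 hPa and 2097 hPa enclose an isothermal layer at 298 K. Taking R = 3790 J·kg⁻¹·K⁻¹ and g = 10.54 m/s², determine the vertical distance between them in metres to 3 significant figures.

Hypsometric equation: Δz = (R T̄/g) ln(P₁/P₂).
R T̄/g = 3790 × 298 / 10.54 = 107160 m.
ln(2530/2097) = ln(1.2065) = 0.18772.
Δz = 107160 × 0.18772 = 20116 m.

Δz ≈ 20100 m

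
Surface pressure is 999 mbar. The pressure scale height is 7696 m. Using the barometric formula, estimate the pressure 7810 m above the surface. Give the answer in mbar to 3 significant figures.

P ≈ 362 mbar

Barometric formula: P = P₀ exp(−z/H).
z/H = 7810.0/7696.0 = 1.0148; exp(−1.0148) = 0.36247.
P = 999 × 0.36247 = 362.11 mbar.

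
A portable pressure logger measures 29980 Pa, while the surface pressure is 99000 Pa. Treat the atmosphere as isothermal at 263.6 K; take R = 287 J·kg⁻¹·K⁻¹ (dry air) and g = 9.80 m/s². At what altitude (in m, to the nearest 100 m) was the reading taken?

Scale height: H = RT/g = 287 × 263.6 / 9.80 = 7719.7 m.
Invert the barometric formula: z = H ln(P₀/P).
P₀/P = 99000/29980 = 3.3022; ln(3.3022) = 1.1946.
z = 7719.7 × 1.1946 = 9222.0 m.

z ≈ 9200 m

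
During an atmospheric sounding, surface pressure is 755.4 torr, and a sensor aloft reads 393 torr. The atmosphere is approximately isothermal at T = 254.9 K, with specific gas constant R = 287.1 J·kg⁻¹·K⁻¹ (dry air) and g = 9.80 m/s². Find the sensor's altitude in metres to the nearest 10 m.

Scale height: H = RT/g = 287.1 × 254.9 / 9.80 = 7467.5 m.
Invert the barometric formula: z = H ln(P₀/P).
P₀/P = 755.4/393 = 1.9221; ln(1.9221) = 0.65342.
z = 7467.5 × 0.65342 = 4879.4 m.

z ≈ 4880 m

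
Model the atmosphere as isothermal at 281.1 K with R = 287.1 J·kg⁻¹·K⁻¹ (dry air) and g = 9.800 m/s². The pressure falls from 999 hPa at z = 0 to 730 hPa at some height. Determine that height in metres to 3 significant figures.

Scale height: H = RT/g = 287.1 × 281.1 / 9.800 = 8235.1 m.
Invert the barometric formula: z = H ln(P₀/P).
P₀/P = 999/730 = 1.3685; ln(1.3685) = 0.31372.
z = 8235.1 × 0.31372 = 2583.5 m.

z ≈ 2580 m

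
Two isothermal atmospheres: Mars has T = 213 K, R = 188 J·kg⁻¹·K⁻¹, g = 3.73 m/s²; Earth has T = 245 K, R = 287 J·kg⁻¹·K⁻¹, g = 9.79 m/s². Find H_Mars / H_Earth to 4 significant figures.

H = RT/g for each body.
H_Mars = 188 × 213 / 3.73 = 10736 m.
H_Earth = 287 × 245 / 9.79 = 7182.3 m.
H_Mars/H_Earth = 10736/7182.3 = 1.4948.

H_Mars/H_Earth ≈ 1.495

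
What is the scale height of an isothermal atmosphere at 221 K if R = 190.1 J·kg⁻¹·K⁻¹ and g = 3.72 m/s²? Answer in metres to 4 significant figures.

The scale height of an isothermal atmosphere is H = RT/g.
H = 190.1 × 221 / 3.72 = 42012/3.72 = 11294 m.

H ≈ 11290 m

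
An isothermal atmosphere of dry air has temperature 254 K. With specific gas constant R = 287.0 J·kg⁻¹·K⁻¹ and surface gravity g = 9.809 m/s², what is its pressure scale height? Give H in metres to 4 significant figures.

The scale height of an isothermal atmosphere is H = RT/g.
H = 287.0 × 254 / 9.809 = 72898/9.809 = 7431.7 m.

H ≈ 7432 m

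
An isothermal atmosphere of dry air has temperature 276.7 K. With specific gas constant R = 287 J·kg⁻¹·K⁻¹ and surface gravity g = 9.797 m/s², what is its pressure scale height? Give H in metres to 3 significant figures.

H ≈ 8110 m

The scale height of an isothermal atmosphere is H = RT/g.
H = 287 × 276.7 / 9.797 = 79413/9.797 = 8105.8 m.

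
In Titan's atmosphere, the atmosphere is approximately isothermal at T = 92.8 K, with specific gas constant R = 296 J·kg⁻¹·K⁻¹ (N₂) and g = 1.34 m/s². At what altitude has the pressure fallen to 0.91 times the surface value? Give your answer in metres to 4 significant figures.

Scale height: H = RT/g = 296 × 92.8 / 1.34 = 20499 m.
Set P/P₀ = exp(−z/H) = 0.91, so z = −H ln(0.91).
−ln(0.91) = 0.094311; z = 20499 × 0.094311 = 1933.3 m.

z ≈ 1933 m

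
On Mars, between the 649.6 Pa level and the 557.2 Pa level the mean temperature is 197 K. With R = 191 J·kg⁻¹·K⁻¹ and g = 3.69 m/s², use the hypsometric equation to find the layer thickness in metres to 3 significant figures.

Δz ≈ 1560 m

Hypsometric equation: Δz = (R T̄/g) ln(P₁/P₂).
R T̄/g = 191 × 197 / 3.69 = 10197 m.
ln(649.6/557.2) = ln(1.1658) = 0.15341.
Δz = 10197 × 0.15341 = 1564.3 m.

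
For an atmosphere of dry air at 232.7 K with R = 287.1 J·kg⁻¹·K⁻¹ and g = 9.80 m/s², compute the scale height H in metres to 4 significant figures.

The scale height of an isothermal atmosphere is H = RT/g.
H = 287.1 × 232.7 / 9.80 = 66808/9.80 = 6817.1 m.

H ≈ 6817 m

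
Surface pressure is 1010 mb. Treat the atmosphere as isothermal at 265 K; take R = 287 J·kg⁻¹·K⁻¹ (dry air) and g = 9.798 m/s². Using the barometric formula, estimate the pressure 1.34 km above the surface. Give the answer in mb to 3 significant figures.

P ≈ 850 mb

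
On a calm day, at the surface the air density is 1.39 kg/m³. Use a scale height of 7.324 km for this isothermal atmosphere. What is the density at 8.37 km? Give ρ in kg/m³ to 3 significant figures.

In an isothermal atmosphere, density decays like pressure: ρ = ρ₀ exp(−z/H).
z/H = 8370.0/7324.0 = 1.1428; exp(−1.1428) = 0.31892.
ρ = 1.39 × 0.31892 = 0.44330 kg/m³.

ρ ≈ 0.443 kg/m³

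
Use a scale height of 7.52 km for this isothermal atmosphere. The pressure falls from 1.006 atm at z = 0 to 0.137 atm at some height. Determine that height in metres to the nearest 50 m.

z ≈ 15000 m

Invert the barometric formula: z = H ln(P₀/P).
P₀/P = 1.006/0.137 = 7.3431; ln(7.3431) = 1.9938.
z = 7520.0 × 1.9938 = 14993 m.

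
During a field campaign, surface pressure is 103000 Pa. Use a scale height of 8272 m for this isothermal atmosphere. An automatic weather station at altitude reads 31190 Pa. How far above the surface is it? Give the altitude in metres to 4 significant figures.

z ≈ 9882 m

Invert the barometric formula: z = H ln(P₀/P).
P₀/P = 103000/31190 = 3.3023; ln(3.3023) = 1.1946.
z = 8272.0 × 1.1946 = 9881.7 m.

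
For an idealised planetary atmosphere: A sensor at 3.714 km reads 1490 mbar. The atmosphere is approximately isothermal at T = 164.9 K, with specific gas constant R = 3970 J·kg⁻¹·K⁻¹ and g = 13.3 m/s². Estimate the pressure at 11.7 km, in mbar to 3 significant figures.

P ≈ 1270 mbar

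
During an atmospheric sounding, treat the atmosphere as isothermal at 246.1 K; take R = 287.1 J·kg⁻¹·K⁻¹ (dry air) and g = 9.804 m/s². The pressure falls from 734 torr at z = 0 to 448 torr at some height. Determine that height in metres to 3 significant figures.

Scale height: H = RT/g = 287.1 × 246.1 / 9.804 = 7206.8 m.
Invert the barometric formula: z = H ln(P₀/P).
P₀/P = 734/448 = 1.6384; ln(1.6384) = 0.49372.
z = 7206.8 × 0.49372 = 3558.1 m.

z ≈ 3560 m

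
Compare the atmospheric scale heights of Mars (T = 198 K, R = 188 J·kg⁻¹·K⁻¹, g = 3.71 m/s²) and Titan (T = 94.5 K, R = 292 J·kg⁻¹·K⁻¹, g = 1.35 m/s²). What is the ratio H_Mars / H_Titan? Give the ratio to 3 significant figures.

H = RT/g for each body.
H_Mars = 188 × 198 / 3.71 = 10033 m.
H_Titan = 292 × 94.5 / 1.35 = 20440 m.
H_Mars/H_Titan = 10033/20440 = 0.49085.

H_Mars/H_Titan ≈ 0.491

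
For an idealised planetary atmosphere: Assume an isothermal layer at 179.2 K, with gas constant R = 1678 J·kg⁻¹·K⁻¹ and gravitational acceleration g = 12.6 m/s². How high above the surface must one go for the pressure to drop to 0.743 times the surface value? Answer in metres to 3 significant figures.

z ≈ 7090 m

Scale height: H = RT/g = 1678 × 179.2 / 12.6 = 23865 m.
Set P/P₀ = exp(−z/H) = 0.743, so z = −H ln(0.743).
−ln(0.743) = 0.29706; z = 23865 × 0.29706 = 7089.3 m.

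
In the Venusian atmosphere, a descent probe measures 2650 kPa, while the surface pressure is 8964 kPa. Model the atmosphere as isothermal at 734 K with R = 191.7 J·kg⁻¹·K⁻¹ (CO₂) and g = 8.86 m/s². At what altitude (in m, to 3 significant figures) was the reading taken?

Scale height: H = RT/g = 191.7 × 734 / 8.86 = 15881 m.
Invert the barometric formula: z = H ln(P₀/P).
P₀/P = 8964/2650 = 3.3826; ln(3.3826) = 1.2186.
z = 15881 × 1.2186 = 19353 m.

z ≈ 19400 m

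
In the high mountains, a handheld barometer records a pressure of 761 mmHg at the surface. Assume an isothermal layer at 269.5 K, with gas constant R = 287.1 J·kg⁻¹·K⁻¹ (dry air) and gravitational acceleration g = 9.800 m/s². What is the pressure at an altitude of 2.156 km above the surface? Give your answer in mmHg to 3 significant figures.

P ≈ 579 mmHg

Scale height: H = RT/g = 287.1 × 269.5 / 9.800 = 7895.3 m.
Barometric formula: P = P₀ exp(−z/H).
z/H = 2156.0/7895.3 = 0.27307; exp(−0.27307) = 0.76104.
P = 761 × 0.76104 = 579.15 mmHg.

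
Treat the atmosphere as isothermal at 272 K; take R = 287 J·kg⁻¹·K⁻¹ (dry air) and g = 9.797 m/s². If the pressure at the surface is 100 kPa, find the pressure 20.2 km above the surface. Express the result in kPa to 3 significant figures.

P ≈ 7.93 kPa

Scale height: H = RT/g = 287 × 272 / 9.797 = 7968.2 m.
Barometric formula: P = P₀ exp(−z/H).
z/H = 20200/7968.2 = 2.5351; exp(−2.5351) = 0.079254.
P = 100 × 0.079254 = 7.9254 kPa.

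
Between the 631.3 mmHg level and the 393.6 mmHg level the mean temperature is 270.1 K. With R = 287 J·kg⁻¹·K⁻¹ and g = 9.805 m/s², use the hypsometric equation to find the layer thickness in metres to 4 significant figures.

Δz ≈ 3735 m

Hypsometric equation: Δz = (R T̄/g) ln(P₁/P₂).
R T̄/g = 287 × 270.1 / 9.805 = 7906.0 m.
ln(631.3/393.6) = ln(1.6039) = 0.47244.
Δz = 7906.0 × 0.47244 = 3735.1 m.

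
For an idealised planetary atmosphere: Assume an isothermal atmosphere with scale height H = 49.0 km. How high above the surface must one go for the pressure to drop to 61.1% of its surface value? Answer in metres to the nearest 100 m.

z ≈ 24100 m

Set P/P₀ = exp(−z/H) = 0.611, so z = −H ln(0.611).
−ln(0.611) = 0.49266; z = 49000 × 0.49266 = 24140 m.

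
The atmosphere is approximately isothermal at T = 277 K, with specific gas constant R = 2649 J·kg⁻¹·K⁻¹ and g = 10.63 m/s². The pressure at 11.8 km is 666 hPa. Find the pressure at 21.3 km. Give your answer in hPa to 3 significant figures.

Scale height: H = RT/g = 2649 × 277 / 10.63 = 69029 m.
Between two levels, P₂ = P₁ exp(−Δz/H) with Δz = z₂ − z₁.
Δz = 21300 − 11800 = 9500.0 m; Δz/H = 9500.0/69029 = 0.13762.
P₂ = 666 × exp(−0.13762) = 666 × 0.87143 = 580.37 hPa.

P ≈ 580 hPa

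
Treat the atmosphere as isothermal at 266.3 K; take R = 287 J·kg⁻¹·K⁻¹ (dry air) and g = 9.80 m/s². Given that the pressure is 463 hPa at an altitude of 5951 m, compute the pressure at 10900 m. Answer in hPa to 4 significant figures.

P ≈ 245.5 hPa

Scale height: H = RT/g = 287 × 266.3 / 9.80 = 7798.8 m.
Between two levels, P₂ = P₁ exp(−Δz/H) with Δz = z₂ − z₁.
Δz = 10900 − 5951.0 = 4949.0 m; Δz/H = 4949.0/7798.8 = 0.63458.
P₂ = 463 × exp(−0.63458) = 463 × 0.53016 = 245.46 hPa.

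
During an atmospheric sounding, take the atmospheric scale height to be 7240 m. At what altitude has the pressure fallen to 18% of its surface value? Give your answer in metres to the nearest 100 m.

Set P/P₀ = exp(−z/H) = 0.18, so z = −H ln(0.18).
−ln(0.18) = 1.7148; z = 7240.0 × 1.7148 = 12415 m.

z ≈ 12400 m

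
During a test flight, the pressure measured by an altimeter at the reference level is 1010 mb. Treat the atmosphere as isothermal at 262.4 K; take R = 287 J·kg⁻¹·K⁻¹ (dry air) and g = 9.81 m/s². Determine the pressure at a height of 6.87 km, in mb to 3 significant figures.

Scale height: H = RT/g = 287 × 262.4 / 9.81 = 7676.7 m.
Barometric formula: P = P₀ exp(−z/H).
z/H = 6870.0/7676.7 = 0.89492; exp(−0.89492) = 0.40864.
P = 1010 × 0.40864 = 412.73 mb.

P ≈ 413 mb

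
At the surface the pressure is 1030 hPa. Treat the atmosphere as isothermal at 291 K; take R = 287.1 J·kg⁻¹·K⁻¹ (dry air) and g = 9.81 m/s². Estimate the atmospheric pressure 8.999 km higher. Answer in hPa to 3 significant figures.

Scale height: H = RT/g = 287.1 × 291 / 9.81 = 8516.4 m.
Barometric formula: P = P₀ exp(−z/H).
z/H = 8999.0/8516.4 = 1.0567; exp(−1.0567) = 0.34760.
P = 1030 × 0.34760 = 358.03 hPa.

P ≈ 358 hPa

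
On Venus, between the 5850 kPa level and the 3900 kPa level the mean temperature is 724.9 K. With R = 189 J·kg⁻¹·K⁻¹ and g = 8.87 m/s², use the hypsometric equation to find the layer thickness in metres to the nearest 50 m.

Δz ≈ 6250 m

Hypsometric equation: Δz = (R T̄/g) ln(P₁/P₂).
R T̄/g = 189 × 724.9 / 8.87 = 15446 m.
ln(5850/3900) = ln(1.5000) = 0.40547.
Δz = 15446 × 0.40547 = 6262.9 m.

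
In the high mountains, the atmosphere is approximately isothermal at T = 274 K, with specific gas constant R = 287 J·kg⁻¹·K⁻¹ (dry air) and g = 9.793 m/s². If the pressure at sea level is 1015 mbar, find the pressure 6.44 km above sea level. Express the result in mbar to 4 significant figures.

Scale height: H = RT/g = 287 × 274 / 9.793 = 8030.0 m.
Barometric formula: P = P₀ exp(−z/H).
z/H = 6440.0/8030.0 = 0.80199; exp(−0.80199) = 0.44844.
P = 1015 × 0.44844 = 455.17 mbar.

P ≈ 455.2 mbar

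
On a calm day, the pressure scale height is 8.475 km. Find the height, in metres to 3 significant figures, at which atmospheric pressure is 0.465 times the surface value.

Set P/P₀ = exp(−z/H) = 0.465, so z = −H ln(0.465).
−ln(0.465) = 0.76572; z = 8475.0 × 0.76572 = 6489.5 m.

z ≈ 6490 m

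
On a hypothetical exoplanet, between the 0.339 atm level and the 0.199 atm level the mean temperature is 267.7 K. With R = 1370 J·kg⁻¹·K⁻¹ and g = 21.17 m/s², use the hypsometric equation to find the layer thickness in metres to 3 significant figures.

Δz ≈ 9230 m

Hypsometric equation: Δz = (R T̄/g) ln(P₁/P₂).
R T̄/g = 1370 × 267.7 / 21.17 = 17324 m.
ln(0.339/0.199) = ln(1.7035) = 0.53268.
Δz = 17324 × 0.53268 = 9228.1 m.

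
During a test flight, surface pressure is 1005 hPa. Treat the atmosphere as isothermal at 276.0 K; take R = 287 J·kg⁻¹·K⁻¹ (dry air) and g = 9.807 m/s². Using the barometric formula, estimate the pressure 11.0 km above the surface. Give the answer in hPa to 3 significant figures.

P ≈ 257 hPa

Scale height: H = RT/g = 287 × 276.0 / 9.807 = 8077.1 m.
Barometric formula: P = P₀ exp(−z/H).
z/H = 11000/8077.1 = 1.3619; exp(−1.3619) = 0.25617.
P = 1005 × 0.25617 = 257.45 hPa.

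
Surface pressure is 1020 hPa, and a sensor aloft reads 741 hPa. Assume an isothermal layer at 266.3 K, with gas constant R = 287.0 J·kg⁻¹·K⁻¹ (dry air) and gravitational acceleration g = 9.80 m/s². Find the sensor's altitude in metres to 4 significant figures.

Scale height: H = RT/g = 287.0 × 266.3 / 9.80 = 7798.8 m.
Invert the barometric formula: z = H ln(P₀/P).
P₀/P = 1020/741 = 1.3765; ln(1.3765) = 0.31954.
z = 7798.8 × 0.31954 = 2492.0 m.

z ≈ 2492 m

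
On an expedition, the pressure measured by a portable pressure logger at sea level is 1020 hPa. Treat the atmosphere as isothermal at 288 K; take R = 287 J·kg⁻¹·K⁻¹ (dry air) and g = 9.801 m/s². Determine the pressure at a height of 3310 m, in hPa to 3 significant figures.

Scale height: H = RT/g = 287 × 288 / 9.801 = 8433.4 m.
Barometric formula: P = P₀ exp(−z/H).
z/H = 3310.0/8433.4 = 0.39249; exp(−0.39249) = 0.67537.
P = 1020 × 0.67537 = 688.88 hPa.

P ≈ 689 hPa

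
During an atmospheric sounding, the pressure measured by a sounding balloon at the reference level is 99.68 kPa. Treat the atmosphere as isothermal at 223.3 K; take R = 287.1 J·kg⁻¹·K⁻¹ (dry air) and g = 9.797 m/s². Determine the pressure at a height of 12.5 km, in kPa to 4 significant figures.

Scale height: H = RT/g = 287.1 × 223.3 / 9.797 = 6543.8 m.
Barometric formula: P = P₀ exp(−z/H).
z/H = 12500/6543.8 = 1.9102; exp(−1.9102) = 0.14805.
P = 99.68 × 0.14805 = 14.758 kPa.

P ≈ 14.76 kPa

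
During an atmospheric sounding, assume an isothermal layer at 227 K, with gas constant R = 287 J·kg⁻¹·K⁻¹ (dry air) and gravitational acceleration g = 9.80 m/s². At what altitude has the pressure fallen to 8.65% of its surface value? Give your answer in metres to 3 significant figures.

z ≈ 16300 m

Scale height: H = RT/g = 287 × 227 / 9.80 = 6647.9 m.
Set P/P₀ = exp(−z/H) = 0.0865, so z = −H ln(0.0865).
−ln(0.0865) = 2.4476; z = 6647.9 × 2.4476 = 16271 m.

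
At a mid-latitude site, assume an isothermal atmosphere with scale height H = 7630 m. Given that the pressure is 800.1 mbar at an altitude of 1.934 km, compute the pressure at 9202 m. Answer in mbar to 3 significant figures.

Between two levels, P₂ = P₁ exp(−Δz/H) with Δz = z₂ − z₁.
Δz = 9202.0 − 1934.0 = 7268.0 m; Δz/H = 7268.0/7630.0 = 0.95256.
P₂ = 800.1 × exp(−0.95256) = 800.1 × 0.38575 = 308.64 mbar.

P ≈ 309 mbar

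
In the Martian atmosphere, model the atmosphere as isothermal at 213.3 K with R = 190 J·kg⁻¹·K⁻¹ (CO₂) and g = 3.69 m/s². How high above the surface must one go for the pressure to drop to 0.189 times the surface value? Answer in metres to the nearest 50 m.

z ≈ 18300 m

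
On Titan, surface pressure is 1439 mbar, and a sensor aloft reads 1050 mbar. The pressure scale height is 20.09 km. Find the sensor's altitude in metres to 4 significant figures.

z ≈ 6332 m

Invert the barometric formula: z = H ln(P₀/P).
P₀/P = 1439/1050 = 1.3705; ln(1.3705) = 0.31518.
z = 20090 × 0.31518 = 6332.0 m.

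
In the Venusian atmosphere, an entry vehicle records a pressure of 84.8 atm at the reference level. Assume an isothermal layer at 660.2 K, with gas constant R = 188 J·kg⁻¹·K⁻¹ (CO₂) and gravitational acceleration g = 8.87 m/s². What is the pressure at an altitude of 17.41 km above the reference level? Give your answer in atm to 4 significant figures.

Scale height: H = RT/g = 188 × 660.2 / 8.87 = 13993 m.
Barometric formula: P = P₀ exp(−z/H).
z/H = 17410/13993 = 1.2442; exp(−1.2442) = 0.28817.
P = 84.8 × 0.28817 = 24.437 atm.

P ≈ 24.44 atm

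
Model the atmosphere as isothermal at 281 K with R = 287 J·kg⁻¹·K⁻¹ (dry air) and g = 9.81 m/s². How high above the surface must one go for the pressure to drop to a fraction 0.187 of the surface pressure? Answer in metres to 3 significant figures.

Scale height: H = RT/g = 287 × 281 / 9.81 = 8220.9 m.
Set P/P₀ = exp(−z/H) = 0.187, so z = −H ln(0.187).
−ln(0.187) = 1.6766; z = 8220.9 × 1.6766 = 13783 m.

z ≈ 13800 m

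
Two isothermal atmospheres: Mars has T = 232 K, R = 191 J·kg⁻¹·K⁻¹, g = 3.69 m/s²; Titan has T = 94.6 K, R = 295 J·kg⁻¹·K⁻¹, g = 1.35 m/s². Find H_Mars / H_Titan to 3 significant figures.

H_Mars/H_Titan ≈ 0.581

H = RT/g for each body.
H_Mars = 191 × 232 / 3.69 = 12009 m.
H_Titan = 295 × 94.6 / 1.35 = 20672 m.
H_Mars/H_Titan = 12009/20672 = 0.58093.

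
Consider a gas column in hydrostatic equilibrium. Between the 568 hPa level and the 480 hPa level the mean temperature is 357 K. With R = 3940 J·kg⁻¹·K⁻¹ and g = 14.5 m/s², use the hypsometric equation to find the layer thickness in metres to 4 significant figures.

Hypsometric equation: Δz = (R T̄/g) ln(P₁/P₂).
R T̄/g = 3940 × 357 / 14.5 = 97006 m.
ln(568/480) = ln(1.1833) = 0.16831.
Δz = 97006 × 0.16831 = 16327 m.

Δz ≈ 16330 m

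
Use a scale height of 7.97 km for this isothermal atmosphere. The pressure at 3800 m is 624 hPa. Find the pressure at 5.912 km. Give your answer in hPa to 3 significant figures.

P ≈ 479 hPa

Between two levels, P₂ = P₁ exp(−Δz/H) with Δz = z₂ − z₁.
Δz = 5912.0 − 3800.0 = 2112.0 m; Δz/H = 2112.0/7970.0 = 0.26499.
P₂ = 624 × exp(−0.26499) = 624 × 0.76721 = 478.74 hPa.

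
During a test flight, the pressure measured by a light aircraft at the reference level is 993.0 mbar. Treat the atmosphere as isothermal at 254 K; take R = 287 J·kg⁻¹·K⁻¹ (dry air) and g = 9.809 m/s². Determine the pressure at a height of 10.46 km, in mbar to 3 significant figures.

P ≈ 243 mbar

Scale height: H = RT/g = 287 × 254 / 9.809 = 7431.7 m.
Barometric formula: P = P₀ exp(−z/H).
z/H = 10460/7431.7 = 1.4075; exp(−1.4075) = 0.24475.
P = 993.0 × 0.24475 = 243.04 mbar.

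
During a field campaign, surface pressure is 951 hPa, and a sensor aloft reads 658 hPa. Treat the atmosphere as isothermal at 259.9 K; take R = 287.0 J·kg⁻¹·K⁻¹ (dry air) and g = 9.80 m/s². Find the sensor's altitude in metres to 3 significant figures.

Scale height: H = RT/g = 287.0 × 259.9 / 9.80 = 7611.4 m.
Invert the barometric formula: z = H ln(P₀/P).
P₀/P = 951/658 = 1.4453; ln(1.4453) = 0.36832.
z = 7611.4 × 0.36832 = 2803.4 m.

z ≈ 2800 m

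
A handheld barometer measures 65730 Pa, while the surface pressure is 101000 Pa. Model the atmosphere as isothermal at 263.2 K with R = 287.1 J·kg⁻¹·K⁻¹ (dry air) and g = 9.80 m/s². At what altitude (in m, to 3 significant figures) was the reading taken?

z ≈ 3310 m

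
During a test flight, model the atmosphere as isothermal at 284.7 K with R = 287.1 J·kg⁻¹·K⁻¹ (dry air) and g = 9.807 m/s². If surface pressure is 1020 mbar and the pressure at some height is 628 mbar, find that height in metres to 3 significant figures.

z ≈ 4040 m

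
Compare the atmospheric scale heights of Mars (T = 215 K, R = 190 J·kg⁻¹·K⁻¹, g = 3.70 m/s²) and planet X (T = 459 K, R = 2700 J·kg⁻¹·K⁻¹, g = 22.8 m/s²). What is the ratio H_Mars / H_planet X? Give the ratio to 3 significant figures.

H_Mars/H_planet X ≈ 0.203

H = RT/g for each body.
H_Mars = 190 × 215 / 3.70 = 11041 m.
H_planet X = 2700 × 459 / 22.8 = 54355 m.
H_Mars/H_planet X = 11041/54355 = 0.20313.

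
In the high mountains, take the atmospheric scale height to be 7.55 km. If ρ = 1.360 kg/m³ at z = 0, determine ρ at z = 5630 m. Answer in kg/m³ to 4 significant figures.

In an isothermal atmosphere, density decays like pressure: ρ = ρ₀ exp(−z/H).
z/H = 5630.0/7550.0 = 0.74570; exp(−0.74570) = 0.47440.
ρ = 1.360 × 0.47440 = 0.64518 kg/m³.

ρ ≈ 0.6452 kg/m³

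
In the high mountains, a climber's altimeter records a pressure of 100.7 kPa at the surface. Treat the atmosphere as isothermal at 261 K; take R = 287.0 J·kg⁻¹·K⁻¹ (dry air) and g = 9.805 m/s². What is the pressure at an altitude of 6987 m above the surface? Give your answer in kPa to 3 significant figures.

Scale height: H = RT/g = 287.0 × 261 / 9.805 = 7639.7 m.
Barometric formula: P = P₀ exp(−z/H).
z/H = 6987.0/7639.7 = 0.91456; exp(−0.91456) = 0.40069.
P = 100.7 × 0.40069 = 40.349 kPa.

P ≈ 40.3 kPa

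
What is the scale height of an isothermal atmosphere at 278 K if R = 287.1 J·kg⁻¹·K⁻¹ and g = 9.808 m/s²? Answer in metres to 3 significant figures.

H ≈ 8140 m

The scale height of an isothermal atmosphere is H = RT/g.
H = 287.1 × 278 / 9.808 = 79814/9.808 = 8137.6 m.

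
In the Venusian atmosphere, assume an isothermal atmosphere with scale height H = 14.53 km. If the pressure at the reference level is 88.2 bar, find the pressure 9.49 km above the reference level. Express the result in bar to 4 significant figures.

Barometric formula: P = P₀ exp(−z/H).
z/H = 9490.0/14530 = 0.65313; exp(−0.65313) = 0.52041.
P = 88.2 × 0.52041 = 45.900 bar.

P ≈ 45.90 bar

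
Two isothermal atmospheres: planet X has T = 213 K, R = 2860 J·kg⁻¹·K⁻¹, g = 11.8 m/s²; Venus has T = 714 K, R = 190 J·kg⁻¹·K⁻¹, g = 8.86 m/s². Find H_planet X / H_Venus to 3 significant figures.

H_planet X/H_Venus ≈ 3.37

H = RT/g for each body.
H_planet X = 2860 × 213 / 11.8 = 51625 m.
H_Venus = 190 × 714 / 8.86 = 15312 m.
H_planet X/H_Venus = 51625/15312 = 3.3715.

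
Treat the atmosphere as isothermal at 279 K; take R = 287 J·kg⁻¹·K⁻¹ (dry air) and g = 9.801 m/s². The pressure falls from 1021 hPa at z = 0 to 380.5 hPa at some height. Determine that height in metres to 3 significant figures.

z ≈ 8060 m

Scale height: H = RT/g = 287 × 279 / 9.801 = 8169.9 m.
Invert the barometric formula: z = H ln(P₀/P).
P₀/P = 1021/380.5 = 2.6833; ln(2.6833) = 0.98705.
z = 8169.9 × 0.98705 = 8064.1 m.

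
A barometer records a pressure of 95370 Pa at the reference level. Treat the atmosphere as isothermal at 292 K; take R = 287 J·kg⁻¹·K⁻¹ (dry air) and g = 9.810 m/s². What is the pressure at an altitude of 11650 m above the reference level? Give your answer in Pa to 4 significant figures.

Scale height: H = RT/g = 287 × 292 / 9.810 = 8542.7 m.
Barometric formula: P = P₀ exp(−z/H).
z/H = 11650/8542.7 = 1.3637; exp(−1.3637) = 0.25571.
P = 95370 × 0.25571 = 24387 Pa.

P ≈ 24390 Pa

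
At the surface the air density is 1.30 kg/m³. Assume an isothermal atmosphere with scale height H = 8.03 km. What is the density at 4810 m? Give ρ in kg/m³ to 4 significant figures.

In an isothermal atmosphere, density decays like pressure: ρ = ρ₀ exp(−z/H).
z/H = 4810.0/8030.0 = 0.59900; exp(−0.59900) = 0.54936.
ρ = 1.30 × 0.54936 = 0.71417 kg/m³.

ρ ≈ 0.7142 kg/m³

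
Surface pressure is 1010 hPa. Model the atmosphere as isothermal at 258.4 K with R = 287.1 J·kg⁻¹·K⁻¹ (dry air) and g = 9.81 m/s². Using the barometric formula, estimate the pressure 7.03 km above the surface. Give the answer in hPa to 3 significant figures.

P ≈ 399 hPa

Scale height: H = RT/g = 287.1 × 258.4 / 9.81 = 7562.3 m.
Barometric formula: P = P₀ exp(−z/H).
z/H = 7030.0/7562.3 = 0.92961; exp(−0.92961) = 0.39471.
P = 1010 × 0.39471 = 398.66 hPa.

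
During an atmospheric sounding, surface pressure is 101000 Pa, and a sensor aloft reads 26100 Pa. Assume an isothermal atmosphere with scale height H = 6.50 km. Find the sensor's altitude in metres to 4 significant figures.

z ≈ 8796 m

Invert the barometric formula: z = H ln(P₀/P).
P₀/P = 101000/26100 = 3.8697; ln(3.8697) = 1.3532.
z = 6500.0 × 1.3532 = 8795.8 m.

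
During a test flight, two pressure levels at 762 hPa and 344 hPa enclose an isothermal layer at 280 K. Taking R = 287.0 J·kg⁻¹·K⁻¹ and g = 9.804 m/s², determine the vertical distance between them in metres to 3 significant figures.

Hypsometric equation: Δz = (R T̄/g) ln(P₁/P₂).
R T̄/g = 287.0 × 280 / 9.804 = 8196.7 m.
ln(762/344) = ln(2.2151) = 0.79530.
Δz = 8196.7 × 0.79530 = 6518.8 m.

Δz ≈ 6520 m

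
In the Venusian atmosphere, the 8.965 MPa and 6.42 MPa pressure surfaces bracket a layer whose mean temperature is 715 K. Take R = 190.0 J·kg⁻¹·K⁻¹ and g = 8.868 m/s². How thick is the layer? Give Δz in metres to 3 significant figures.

Δz ≈ 5120 m

Hypsometric equation: Δz = (R T̄/g) ln(P₁/P₂).
R T̄/g = 190.0 × 715 / 8.868 = 15319 m.
ln(8.965/6.42) = ln(1.3964) = 0.33390.
Δz = 15319 × 0.33390 = 5115.0 m.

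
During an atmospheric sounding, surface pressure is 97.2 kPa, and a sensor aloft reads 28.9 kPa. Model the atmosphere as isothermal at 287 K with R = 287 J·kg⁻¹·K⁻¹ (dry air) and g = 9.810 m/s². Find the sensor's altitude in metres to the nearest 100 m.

z ≈ 10200 m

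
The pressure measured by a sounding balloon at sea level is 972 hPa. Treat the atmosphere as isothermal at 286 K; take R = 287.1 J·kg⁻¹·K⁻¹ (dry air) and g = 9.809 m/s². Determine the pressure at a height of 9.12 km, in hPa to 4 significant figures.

Scale height: H = RT/g = 287.1 × 286 / 9.809 = 8370.9 m.
Barometric formula: P = P₀ exp(−z/H).
z/H = 9120.0/8370.9 = 1.0895; exp(−1.0895) = 0.33638.
P = 972 × 0.33638 = 326.96 hPa.

P ≈ 327.0 hPa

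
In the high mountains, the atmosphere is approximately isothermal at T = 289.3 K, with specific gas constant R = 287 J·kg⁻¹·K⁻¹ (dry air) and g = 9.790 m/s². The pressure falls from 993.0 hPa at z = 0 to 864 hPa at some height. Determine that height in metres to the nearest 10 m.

z ≈ 1180 m

Scale height: H = RT/g = 287 × 289.3 / 9.790 = 8481.0 m.
Invert the barometric formula: z = H ln(P₀/P).
P₀/P = 993.0/864 = 1.1493; ln(1.1493) = 0.13915.
z = 8481.0 × 0.13915 = 1180.1 m.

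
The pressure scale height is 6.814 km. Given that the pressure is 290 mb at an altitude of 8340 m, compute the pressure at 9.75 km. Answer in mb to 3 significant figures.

Between two levels, P₂ = P₁ exp(−Δz/H) with Δz = z₂ − z₁.
Δz = 9750.0 − 8340.0 = 1410.0 m; Δz/H = 1410.0/6814.0 = 0.20693.
P₂ = 290 × exp(−0.20693) = 290 × 0.81308 = 235.79 mb.

P ≈ 236 mb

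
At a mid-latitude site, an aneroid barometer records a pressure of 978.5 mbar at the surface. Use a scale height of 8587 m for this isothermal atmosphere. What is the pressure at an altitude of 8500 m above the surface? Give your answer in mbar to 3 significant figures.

Barometric formula: P = P₀ exp(−z/H).
z/H = 8500.0/8587.0 = 0.98987; exp(−0.98987) = 0.37162.
P = 978.5 × 0.37162 = 363.63 mbar.

P ≈ 364 mbar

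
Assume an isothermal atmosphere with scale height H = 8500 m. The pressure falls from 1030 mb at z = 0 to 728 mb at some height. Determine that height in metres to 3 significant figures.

Invert the barometric formula: z = H ln(P₀/P).
P₀/P = 1030/728 = 1.4148; ln(1.4148) = 0.34699.
z = 8500.0 × 0.34699 = 2949.4 m.

z ≈ 2950 m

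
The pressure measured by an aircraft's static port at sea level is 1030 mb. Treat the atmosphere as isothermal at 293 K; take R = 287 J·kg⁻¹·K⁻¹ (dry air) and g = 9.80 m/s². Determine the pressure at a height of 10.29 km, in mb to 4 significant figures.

Scale height: H = RT/g = 287 × 293 / 9.80 = 8580.7 m.
Barometric formula: P = P₀ exp(−z/H).
z/H = 10290/8580.7 = 1.1992; exp(−1.1992) = 0.30144.
P = 1030 × 0.30144 = 310.48 mb.

P ≈ 310.5 mb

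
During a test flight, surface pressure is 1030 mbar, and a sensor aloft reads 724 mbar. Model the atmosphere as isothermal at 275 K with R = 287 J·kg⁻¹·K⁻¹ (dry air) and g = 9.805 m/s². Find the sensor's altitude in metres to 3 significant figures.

Scale height: H = RT/g = 287 × 275 / 9.805 = 8049.5 m.
Invert the barometric formula: z = H ln(P₀/P).
P₀/P = 1030/724 = 1.4227; ln(1.4227) = 0.35256.
z = 8049.5 × 0.35256 = 2837.9 m.

z ≈ 2840 m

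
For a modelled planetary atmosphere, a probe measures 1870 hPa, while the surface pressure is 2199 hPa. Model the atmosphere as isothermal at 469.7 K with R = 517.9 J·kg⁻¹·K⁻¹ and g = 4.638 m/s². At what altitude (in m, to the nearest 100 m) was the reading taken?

Scale height: H = RT/g = 517.9 × 469.7 / 4.638 = 52449 m.
Invert the barometric formula: z = H ln(P₀/P).
P₀/P = 2199/1870 = 1.1759; ln(1.1759) = 0.16203.
z = 52449 × 0.16203 = 8498.3 m.

z ≈ 8500 m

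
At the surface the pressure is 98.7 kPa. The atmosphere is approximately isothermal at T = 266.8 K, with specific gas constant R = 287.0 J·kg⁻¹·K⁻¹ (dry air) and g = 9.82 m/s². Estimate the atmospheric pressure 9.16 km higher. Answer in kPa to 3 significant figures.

Scale height: H = RT/g = 287.0 × 266.8 / 9.82 = 7797.5 m.
Barometric formula: P = P₀ exp(−z/H).
z/H = 9160.0/7797.5 = 1.1747; exp(−1.1747) = 0.30891.
P = 98.7 × 0.30891 = 30.489 kPa.

P ≈ 30.5 kPa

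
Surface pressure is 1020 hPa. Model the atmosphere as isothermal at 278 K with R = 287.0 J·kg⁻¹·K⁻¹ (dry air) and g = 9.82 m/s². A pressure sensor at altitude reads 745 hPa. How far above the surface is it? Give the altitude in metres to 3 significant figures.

z ≈ 2550 m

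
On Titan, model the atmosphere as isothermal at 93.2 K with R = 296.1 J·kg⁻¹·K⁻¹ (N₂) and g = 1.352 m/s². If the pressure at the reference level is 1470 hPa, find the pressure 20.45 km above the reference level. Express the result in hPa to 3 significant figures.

Scale height: H = RT/g = 296.1 × 93.2 / 1.352 = 20412 m.
Barometric formula: P = P₀ exp(−z/H).
z/H = 20450/20412 = 1.0019; exp(−1.0019) = 0.36718.
P = 1470 × 0.36718 = 539.75 hPa.

P ≈ 540 hPa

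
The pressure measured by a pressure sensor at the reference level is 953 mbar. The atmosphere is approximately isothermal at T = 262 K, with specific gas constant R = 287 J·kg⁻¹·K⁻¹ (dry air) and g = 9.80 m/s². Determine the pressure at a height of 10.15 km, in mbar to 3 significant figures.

Scale height: H = RT/g = 287 × 262 / 9.80 = 7672.9 m.
Barometric formula: P = P₀ exp(−z/H).
z/H = 10150/7672.9 = 1.3228; exp(−1.3228) = 0.26639.
P = 953 × 0.26639 = 253.87 mbar.

P ≈ 254 mbar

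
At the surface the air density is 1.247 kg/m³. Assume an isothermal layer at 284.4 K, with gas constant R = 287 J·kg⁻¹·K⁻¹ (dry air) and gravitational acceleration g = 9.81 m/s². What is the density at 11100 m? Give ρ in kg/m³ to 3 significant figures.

ρ ≈ 0.328 kg/m³

Scale height: H = RT/g = 287 × 284.4 / 9.81 = 8320.4 m.
In an isothermal atmosphere, density decays like pressure: ρ = ρ₀ exp(−z/H).
z/H = 11100/8320.4 = 1.3341; exp(−1.3341) = 0.26340.
ρ = 1.247 × 0.26340 = 0.32846 kg/m³.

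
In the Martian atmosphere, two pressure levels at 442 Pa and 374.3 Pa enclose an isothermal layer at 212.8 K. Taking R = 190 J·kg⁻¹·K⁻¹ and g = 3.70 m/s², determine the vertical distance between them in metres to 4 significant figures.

Δz ≈ 1817 m

Hypsometric equation: Δz = (R T̄/g) ln(P₁/P₂).
R T̄/g = 190 × 212.8 / 3.70 = 10928 m.
ln(442/374.3) = ln(1.1809) = 0.16628.
Δz = 10928 × 0.16628 = 1817.1 m.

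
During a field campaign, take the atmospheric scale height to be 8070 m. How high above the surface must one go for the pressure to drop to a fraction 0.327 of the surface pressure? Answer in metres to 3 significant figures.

Set P/P₀ = exp(−z/H) = 0.327, so z = −H ln(0.327).
−ln(0.327) = 1.1178; z = 8070.0 × 1.1178 = 9020.6 m.

z ≈ 9020 m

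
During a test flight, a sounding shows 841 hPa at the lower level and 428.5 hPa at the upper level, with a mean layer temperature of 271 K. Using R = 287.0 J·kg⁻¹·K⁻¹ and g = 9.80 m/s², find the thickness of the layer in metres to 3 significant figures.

Hypsometric equation: Δz = (R T̄/g) ln(P₁/P₂).
R T̄/g = 287.0 × 271 / 9.80 = 7936.4 m.
ln(841/428.5) = ln(1.9627) = 0.67432.
Δz = 7936.4 × 0.67432 = 5351.7 m.

Δz ≈ 5350 m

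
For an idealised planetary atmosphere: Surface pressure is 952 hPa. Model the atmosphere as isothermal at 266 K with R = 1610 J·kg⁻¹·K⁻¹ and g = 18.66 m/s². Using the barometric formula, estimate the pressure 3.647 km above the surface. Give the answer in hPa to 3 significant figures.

Scale height: H = RT/g = 1610 × 266 / 18.66 = 22951 m.
Barometric formula: P = P₀ exp(−z/H).
z/H = 3647.0/22951 = 0.15890; exp(−0.15890) = 0.85308.
P = 952 × 0.85308 = 812.13 hPa.

P ≈ 812 hPa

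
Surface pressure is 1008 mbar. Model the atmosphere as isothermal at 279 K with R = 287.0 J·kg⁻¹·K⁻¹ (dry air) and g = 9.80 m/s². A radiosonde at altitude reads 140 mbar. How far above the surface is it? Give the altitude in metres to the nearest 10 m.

Scale height: H = RT/g = 287.0 × 279 / 9.80 = 8170.7 m.
Invert the barometric formula: z = H ln(P₀/P).
P₀/P = 1008/140 = 7.2000; ln(7.2000) = 1.9741.
z = 8170.7 × 1.9741 = 16130 m.

z ≈ 16130 m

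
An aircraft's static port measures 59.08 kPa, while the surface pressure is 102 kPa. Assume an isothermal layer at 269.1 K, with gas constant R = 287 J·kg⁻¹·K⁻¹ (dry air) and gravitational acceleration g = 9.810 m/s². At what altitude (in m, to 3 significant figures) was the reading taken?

z ≈ 4300 m

Scale height: H = RT/g = 287 × 269.1 / 9.810 = 7872.8 m.
Invert the barometric formula: z = H ln(P₀/P).
P₀/P = 102/59.08 = 1.7265; ln(1.7265) = 0.54610.
z = 7872.8 × 0.54610 = 4299.3 m.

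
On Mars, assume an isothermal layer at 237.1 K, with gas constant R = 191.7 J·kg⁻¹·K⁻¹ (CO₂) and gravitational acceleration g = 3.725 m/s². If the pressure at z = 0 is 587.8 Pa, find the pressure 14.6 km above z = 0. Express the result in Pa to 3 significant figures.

P ≈ 178 Pa

Scale height: H = RT/g = 191.7 × 237.1 / 3.725 = 12202 m.
Barometric formula: P = P₀ exp(−z/H).
z/H = 14600/12202 = 1.1965; exp(−1.1965) = 0.30225.
P = 587.8 × 0.30225 = 177.66 Pa.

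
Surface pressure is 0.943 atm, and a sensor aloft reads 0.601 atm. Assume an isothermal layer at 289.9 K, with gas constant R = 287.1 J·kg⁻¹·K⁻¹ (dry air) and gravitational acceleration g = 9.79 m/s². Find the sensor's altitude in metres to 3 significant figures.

Scale height: H = RT/g = 287.1 × 289.9 / 9.79 = 8501.6 m.
Invert the barometric formula: z = H ln(P₀/P).
P₀/P = 0.943/0.601 = 1.5691; ln(1.5691) = 0.45050.
z = 8501.6 × 0.45050 = 3830.0 m.

z ≈ 3830 m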